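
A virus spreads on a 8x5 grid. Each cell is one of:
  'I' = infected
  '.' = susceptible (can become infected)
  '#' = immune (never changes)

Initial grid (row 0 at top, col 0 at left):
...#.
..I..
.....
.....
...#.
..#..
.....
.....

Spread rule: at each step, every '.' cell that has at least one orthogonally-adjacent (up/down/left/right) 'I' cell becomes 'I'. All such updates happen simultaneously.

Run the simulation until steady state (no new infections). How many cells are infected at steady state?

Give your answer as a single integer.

Step 0 (initial): 1 infected
Step 1: +4 new -> 5 infected
Step 2: +6 new -> 11 infected
Step 3: +7 new -> 18 infected
Step 4: +3 new -> 21 infected
Step 5: +3 new -> 24 infected
Step 6: +3 new -> 27 infected
Step 7: +5 new -> 32 infected
Step 8: +4 new -> 36 infected
Step 9: +1 new -> 37 infected
Step 10: +0 new -> 37 infected

Answer: 37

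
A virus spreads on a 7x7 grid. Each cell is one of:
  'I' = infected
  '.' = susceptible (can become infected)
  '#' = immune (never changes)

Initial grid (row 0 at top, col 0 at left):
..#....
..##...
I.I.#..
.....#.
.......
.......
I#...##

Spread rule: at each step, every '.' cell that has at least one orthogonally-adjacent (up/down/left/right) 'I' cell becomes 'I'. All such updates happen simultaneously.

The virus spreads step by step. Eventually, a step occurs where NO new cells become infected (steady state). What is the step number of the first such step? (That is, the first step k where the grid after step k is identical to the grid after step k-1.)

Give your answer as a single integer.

Step 0 (initial): 3 infected
Step 1: +6 new -> 9 infected
Step 2: +7 new -> 16 infected
Step 3: +5 new -> 21 infected
Step 4: +3 new -> 24 infected
Step 5: +3 new -> 27 infected
Step 6: +3 new -> 30 infected
Step 7: +2 new -> 32 infected
Step 8: +1 new -> 33 infected
Step 9: +2 new -> 35 infected
Step 10: +2 new -> 37 infected
Step 11: +2 new -> 39 infected
Step 12: +1 new -> 40 infected
Step 13: +1 new -> 41 infected
Step 14: +0 new -> 41 infected

Answer: 14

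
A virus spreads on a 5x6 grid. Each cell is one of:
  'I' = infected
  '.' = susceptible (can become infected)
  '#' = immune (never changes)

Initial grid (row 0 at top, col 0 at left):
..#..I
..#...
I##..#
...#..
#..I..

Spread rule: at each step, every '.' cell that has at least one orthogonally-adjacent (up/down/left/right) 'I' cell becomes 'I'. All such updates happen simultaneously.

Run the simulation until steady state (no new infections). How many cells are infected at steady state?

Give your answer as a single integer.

Answer: 23

Derivation:
Step 0 (initial): 3 infected
Step 1: +6 new -> 9 infected
Step 2: +9 new -> 18 infected
Step 3: +4 new -> 22 infected
Step 4: +1 new -> 23 infected
Step 5: +0 new -> 23 infected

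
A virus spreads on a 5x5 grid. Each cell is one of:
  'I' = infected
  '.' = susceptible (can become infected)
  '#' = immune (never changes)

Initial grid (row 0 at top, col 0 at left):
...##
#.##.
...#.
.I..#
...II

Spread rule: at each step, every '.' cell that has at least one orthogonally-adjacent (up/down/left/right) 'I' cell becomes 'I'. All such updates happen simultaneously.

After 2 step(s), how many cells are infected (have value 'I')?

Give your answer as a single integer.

Answer: 13

Derivation:
Step 0 (initial): 3 infected
Step 1: +6 new -> 9 infected
Step 2: +4 new -> 13 infected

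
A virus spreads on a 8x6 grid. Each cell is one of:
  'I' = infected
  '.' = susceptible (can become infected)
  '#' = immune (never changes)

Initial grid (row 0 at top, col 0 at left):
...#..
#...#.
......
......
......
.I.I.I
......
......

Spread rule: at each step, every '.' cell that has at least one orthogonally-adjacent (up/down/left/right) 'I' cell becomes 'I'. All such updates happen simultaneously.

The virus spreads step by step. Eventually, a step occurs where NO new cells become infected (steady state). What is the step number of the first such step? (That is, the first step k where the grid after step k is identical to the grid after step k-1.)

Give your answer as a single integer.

Answer: 7

Derivation:
Step 0 (initial): 3 infected
Step 1: +9 new -> 12 infected
Step 2: +12 new -> 24 infected
Step 3: +9 new -> 33 infected
Step 4: +6 new -> 39 infected
Step 5: +3 new -> 42 infected
Step 6: +3 new -> 45 infected
Step 7: +0 new -> 45 infected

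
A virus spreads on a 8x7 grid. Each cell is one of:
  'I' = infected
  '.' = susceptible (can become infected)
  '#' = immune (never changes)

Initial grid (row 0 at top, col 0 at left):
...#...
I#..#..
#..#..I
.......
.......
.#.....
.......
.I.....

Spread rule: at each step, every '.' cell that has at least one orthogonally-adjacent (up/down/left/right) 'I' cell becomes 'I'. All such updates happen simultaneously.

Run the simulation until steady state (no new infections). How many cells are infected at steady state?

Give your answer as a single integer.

Answer: 50

Derivation:
Step 0 (initial): 3 infected
Step 1: +7 new -> 10 infected
Step 2: +9 new -> 19 infected
Step 3: +9 new -> 28 infected
Step 4: +11 new -> 39 infected
Step 5: +9 new -> 48 infected
Step 6: +2 new -> 50 infected
Step 7: +0 new -> 50 infected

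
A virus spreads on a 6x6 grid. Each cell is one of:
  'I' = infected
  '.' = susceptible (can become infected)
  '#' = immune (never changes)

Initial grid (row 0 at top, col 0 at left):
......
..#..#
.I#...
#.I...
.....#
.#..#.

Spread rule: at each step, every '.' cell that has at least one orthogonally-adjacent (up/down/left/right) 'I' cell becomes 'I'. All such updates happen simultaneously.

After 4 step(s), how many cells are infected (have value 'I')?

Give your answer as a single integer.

Step 0 (initial): 2 infected
Step 1: +5 new -> 7 infected
Step 2: +7 new -> 14 infected
Step 3: +8 new -> 22 infected
Step 4: +4 new -> 26 infected

Answer: 26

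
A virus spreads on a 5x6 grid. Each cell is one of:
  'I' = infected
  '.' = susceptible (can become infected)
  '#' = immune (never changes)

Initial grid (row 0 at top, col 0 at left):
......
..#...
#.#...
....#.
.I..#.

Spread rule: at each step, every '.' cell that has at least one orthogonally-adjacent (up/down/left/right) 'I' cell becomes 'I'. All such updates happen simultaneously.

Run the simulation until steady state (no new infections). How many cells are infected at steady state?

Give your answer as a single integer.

Step 0 (initial): 1 infected
Step 1: +3 new -> 4 infected
Step 2: +4 new -> 8 infected
Step 3: +2 new -> 10 infected
Step 4: +3 new -> 13 infected
Step 5: +4 new -> 17 infected
Step 6: +3 new -> 20 infected
Step 7: +3 new -> 23 infected
Step 8: +2 new -> 25 infected
Step 9: +0 new -> 25 infected

Answer: 25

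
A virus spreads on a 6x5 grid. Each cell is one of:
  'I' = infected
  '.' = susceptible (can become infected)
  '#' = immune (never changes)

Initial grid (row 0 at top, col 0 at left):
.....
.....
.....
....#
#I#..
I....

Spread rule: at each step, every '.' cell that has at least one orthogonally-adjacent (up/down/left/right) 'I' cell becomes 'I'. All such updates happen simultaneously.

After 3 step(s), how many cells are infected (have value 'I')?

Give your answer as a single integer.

Answer: 13

Derivation:
Step 0 (initial): 2 infected
Step 1: +2 new -> 4 infected
Step 2: +4 new -> 8 infected
Step 3: +5 new -> 13 infected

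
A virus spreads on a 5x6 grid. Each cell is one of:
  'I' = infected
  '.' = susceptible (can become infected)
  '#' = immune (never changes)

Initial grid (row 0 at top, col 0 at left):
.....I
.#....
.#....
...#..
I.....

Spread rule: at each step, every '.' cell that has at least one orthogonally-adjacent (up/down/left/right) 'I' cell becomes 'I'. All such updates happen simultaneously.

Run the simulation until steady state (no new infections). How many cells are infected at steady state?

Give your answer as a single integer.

Answer: 27

Derivation:
Step 0 (initial): 2 infected
Step 1: +4 new -> 6 infected
Step 2: +6 new -> 12 infected
Step 3: +7 new -> 19 infected
Step 4: +8 new -> 27 infected
Step 5: +0 new -> 27 infected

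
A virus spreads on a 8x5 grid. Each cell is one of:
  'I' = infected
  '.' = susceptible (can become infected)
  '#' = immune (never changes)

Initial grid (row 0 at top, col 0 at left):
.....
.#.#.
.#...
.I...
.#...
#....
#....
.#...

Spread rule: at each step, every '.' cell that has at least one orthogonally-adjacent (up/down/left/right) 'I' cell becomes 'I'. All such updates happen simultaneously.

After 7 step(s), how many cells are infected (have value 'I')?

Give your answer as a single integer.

Answer: 32

Derivation:
Step 0 (initial): 1 infected
Step 1: +2 new -> 3 infected
Step 2: +5 new -> 8 infected
Step 3: +6 new -> 14 infected
Step 4: +7 new -> 21 infected
Step 5: +7 new -> 28 infected
Step 6: +3 new -> 31 infected
Step 7: +1 new -> 32 infected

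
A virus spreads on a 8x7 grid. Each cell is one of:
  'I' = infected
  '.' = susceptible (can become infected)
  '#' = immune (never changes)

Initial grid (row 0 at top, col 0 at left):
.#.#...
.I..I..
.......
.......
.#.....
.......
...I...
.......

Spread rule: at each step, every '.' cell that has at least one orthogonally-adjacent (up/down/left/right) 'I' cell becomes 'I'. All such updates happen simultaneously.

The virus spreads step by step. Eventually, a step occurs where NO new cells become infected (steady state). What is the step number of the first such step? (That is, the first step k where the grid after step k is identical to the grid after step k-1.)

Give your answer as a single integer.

Step 0 (initial): 3 infected
Step 1: +11 new -> 14 infected
Step 2: +17 new -> 31 infected
Step 3: +14 new -> 45 infected
Step 4: +7 new -> 52 infected
Step 5: +1 new -> 53 infected
Step 6: +0 new -> 53 infected

Answer: 6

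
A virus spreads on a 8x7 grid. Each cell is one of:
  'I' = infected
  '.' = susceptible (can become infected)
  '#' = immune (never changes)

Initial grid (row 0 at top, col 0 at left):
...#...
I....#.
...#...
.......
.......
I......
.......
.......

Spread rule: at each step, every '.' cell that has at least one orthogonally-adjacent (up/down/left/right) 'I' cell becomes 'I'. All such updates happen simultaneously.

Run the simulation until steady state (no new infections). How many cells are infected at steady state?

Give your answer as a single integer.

Step 0 (initial): 2 infected
Step 1: +6 new -> 8 infected
Step 2: +8 new -> 16 infected
Step 3: +8 new -> 24 infected
Step 4: +6 new -> 30 infected
Step 5: +7 new -> 37 infected
Step 6: +7 new -> 44 infected
Step 7: +6 new -> 50 infected
Step 8: +3 new -> 53 infected
Step 9: +0 new -> 53 infected

Answer: 53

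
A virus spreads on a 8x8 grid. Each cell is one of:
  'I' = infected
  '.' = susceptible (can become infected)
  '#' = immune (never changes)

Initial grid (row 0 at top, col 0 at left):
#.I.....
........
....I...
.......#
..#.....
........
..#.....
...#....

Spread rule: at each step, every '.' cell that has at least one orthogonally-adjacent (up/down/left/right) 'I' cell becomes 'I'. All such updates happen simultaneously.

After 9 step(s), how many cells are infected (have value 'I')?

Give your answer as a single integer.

Step 0 (initial): 2 infected
Step 1: +7 new -> 9 infected
Step 2: +9 new -> 18 infected
Step 3: +10 new -> 28 infected
Step 4: +8 new -> 36 infected
Step 5: +9 new -> 45 infected
Step 6: +5 new -> 50 infected
Step 7: +4 new -> 54 infected
Step 8: +3 new -> 57 infected
Step 9: +2 new -> 59 infected

Answer: 59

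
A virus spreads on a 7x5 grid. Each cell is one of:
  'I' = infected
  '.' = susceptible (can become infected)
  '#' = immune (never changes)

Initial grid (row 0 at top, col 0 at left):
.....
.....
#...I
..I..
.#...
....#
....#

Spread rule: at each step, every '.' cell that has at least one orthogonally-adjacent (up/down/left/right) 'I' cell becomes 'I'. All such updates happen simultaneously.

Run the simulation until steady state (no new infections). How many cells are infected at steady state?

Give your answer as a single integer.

Answer: 31

Derivation:
Step 0 (initial): 2 infected
Step 1: +7 new -> 9 infected
Step 2: +8 new -> 17 infected
Step 3: +7 new -> 24 infected
Step 4: +5 new -> 29 infected
Step 5: +2 new -> 31 infected
Step 6: +0 new -> 31 infected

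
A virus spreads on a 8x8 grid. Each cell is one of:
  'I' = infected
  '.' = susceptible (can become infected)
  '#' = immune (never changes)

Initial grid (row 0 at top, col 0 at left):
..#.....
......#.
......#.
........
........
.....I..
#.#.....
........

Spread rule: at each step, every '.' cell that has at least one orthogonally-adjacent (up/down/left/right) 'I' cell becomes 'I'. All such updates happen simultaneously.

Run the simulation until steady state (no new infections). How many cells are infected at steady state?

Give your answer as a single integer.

Step 0 (initial): 1 infected
Step 1: +4 new -> 5 infected
Step 2: +8 new -> 13 infected
Step 3: +10 new -> 23 infected
Step 4: +8 new -> 31 infected
Step 5: +9 new -> 40 infected
Step 6: +8 new -> 48 infected
Step 7: +6 new -> 54 infected
Step 8: +2 new -> 56 infected
Step 9: +2 new -> 58 infected
Step 10: +1 new -> 59 infected
Step 11: +0 new -> 59 infected

Answer: 59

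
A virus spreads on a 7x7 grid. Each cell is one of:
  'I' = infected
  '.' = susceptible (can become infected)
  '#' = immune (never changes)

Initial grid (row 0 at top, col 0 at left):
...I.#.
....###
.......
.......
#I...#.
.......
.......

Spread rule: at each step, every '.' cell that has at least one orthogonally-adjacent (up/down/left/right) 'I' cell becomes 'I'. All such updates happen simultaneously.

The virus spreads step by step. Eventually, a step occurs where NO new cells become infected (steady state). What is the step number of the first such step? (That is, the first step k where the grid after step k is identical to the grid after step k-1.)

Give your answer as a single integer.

Step 0 (initial): 2 infected
Step 1: +6 new -> 8 infected
Step 2: +10 new -> 18 infected
Step 3: +10 new -> 28 infected
Step 4: +5 new -> 33 infected
Step 5: +4 new -> 37 infected
Step 6: +3 new -> 40 infected
Step 7: +2 new -> 42 infected
Step 8: +0 new -> 42 infected

Answer: 8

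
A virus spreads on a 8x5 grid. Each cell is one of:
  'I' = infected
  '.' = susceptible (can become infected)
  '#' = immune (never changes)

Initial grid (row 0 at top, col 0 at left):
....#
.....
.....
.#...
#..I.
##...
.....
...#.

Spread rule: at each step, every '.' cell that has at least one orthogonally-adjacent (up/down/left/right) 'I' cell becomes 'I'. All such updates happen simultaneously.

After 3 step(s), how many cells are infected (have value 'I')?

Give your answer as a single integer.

Answer: 17

Derivation:
Step 0 (initial): 1 infected
Step 1: +4 new -> 5 infected
Step 2: +7 new -> 12 infected
Step 3: +5 new -> 17 infected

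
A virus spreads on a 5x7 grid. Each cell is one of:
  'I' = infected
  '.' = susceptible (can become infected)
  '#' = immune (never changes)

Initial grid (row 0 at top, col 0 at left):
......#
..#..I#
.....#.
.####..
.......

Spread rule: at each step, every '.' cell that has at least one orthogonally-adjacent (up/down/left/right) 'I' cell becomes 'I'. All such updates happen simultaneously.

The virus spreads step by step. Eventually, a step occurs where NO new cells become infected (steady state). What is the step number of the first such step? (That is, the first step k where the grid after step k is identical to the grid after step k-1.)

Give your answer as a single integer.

Answer: 17

Derivation:
Step 0 (initial): 1 infected
Step 1: +2 new -> 3 infected
Step 2: +3 new -> 6 infected
Step 3: +2 new -> 8 infected
Step 4: +2 new -> 10 infected
Step 5: +2 new -> 12 infected
Step 6: +3 new -> 15 infected
Step 7: +2 new -> 17 infected
Step 8: +1 new -> 18 infected
Step 9: +1 new -> 19 infected
Step 10: +1 new -> 20 infected
Step 11: +1 new -> 21 infected
Step 12: +1 new -> 22 infected
Step 13: +1 new -> 23 infected
Step 14: +2 new -> 25 infected
Step 15: +1 new -> 26 infected
Step 16: +1 new -> 27 infected
Step 17: +0 new -> 27 infected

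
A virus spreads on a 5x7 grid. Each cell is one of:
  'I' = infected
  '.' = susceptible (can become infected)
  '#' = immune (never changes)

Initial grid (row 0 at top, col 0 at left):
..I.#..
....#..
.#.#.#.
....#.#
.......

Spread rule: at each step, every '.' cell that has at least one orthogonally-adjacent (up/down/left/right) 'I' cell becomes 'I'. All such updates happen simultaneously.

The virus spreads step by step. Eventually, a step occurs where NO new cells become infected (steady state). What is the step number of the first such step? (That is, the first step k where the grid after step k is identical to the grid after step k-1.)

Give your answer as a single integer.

Step 0 (initial): 1 infected
Step 1: +3 new -> 4 infected
Step 2: +4 new -> 8 infected
Step 3: +2 new -> 10 infected
Step 4: +4 new -> 14 infected
Step 5: +3 new -> 17 infected
Step 6: +2 new -> 19 infected
Step 7: +1 new -> 20 infected
Step 8: +2 new -> 22 infected
Step 9: +0 new -> 22 infected

Answer: 9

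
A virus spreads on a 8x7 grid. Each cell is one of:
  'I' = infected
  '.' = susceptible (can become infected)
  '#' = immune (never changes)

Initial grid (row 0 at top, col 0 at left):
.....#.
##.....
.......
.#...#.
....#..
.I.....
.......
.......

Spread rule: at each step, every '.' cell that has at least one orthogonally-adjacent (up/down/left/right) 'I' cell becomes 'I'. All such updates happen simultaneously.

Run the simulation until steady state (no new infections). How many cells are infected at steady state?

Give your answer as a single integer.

Step 0 (initial): 1 infected
Step 1: +4 new -> 5 infected
Step 2: +6 new -> 11 infected
Step 3: +7 new -> 18 infected
Step 4: +6 new -> 24 infected
Step 5: +8 new -> 32 infected
Step 6: +6 new -> 38 infected
Step 7: +6 new -> 44 infected
Step 8: +4 new -> 48 infected
Step 9: +1 new -> 49 infected
Step 10: +1 new -> 50 infected
Step 11: +0 new -> 50 infected

Answer: 50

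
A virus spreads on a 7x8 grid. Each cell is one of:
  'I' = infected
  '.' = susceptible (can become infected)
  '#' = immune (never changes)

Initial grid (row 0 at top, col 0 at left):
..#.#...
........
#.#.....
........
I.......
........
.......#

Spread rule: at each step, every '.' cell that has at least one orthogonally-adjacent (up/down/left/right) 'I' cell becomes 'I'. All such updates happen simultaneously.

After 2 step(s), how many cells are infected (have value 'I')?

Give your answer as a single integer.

Step 0 (initial): 1 infected
Step 1: +3 new -> 4 infected
Step 2: +4 new -> 8 infected

Answer: 8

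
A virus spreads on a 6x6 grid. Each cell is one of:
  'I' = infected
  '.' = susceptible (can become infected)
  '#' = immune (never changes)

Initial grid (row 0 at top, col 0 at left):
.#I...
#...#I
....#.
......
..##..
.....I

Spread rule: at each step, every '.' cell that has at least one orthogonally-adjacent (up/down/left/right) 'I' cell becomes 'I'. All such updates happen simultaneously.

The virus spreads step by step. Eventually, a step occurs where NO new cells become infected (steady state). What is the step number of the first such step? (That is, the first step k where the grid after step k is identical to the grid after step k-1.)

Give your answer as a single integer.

Step 0 (initial): 3 infected
Step 1: +6 new -> 9 infected
Step 2: +7 new -> 16 infected
Step 3: +5 new -> 21 infected
Step 4: +4 new -> 25 infected
Step 5: +3 new -> 28 infected
Step 6: +1 new -> 29 infected
Step 7: +0 new -> 29 infected

Answer: 7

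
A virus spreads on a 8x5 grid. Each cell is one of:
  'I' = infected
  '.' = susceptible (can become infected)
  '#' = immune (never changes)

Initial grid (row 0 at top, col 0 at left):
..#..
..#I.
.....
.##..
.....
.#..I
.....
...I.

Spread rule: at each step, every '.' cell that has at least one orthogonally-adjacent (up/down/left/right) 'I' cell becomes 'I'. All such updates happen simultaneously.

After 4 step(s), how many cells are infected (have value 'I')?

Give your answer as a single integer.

Answer: 29

Derivation:
Step 0 (initial): 3 infected
Step 1: +9 new -> 12 infected
Step 2: +9 new -> 21 infected
Step 3: +4 new -> 25 infected
Step 4: +4 new -> 29 infected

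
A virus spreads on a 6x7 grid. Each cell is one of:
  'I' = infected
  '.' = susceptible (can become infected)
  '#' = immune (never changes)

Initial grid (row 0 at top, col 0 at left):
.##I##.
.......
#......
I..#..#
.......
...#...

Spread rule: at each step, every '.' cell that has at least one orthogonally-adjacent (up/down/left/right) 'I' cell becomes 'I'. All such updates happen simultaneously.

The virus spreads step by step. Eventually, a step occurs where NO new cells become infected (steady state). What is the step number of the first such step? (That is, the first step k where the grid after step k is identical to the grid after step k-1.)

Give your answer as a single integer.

Answer: 9

Derivation:
Step 0 (initial): 2 infected
Step 1: +3 new -> 5 infected
Step 2: +7 new -> 12 infected
Step 3: +6 new -> 18 infected
Step 4: +6 new -> 24 infected
Step 5: +5 new -> 29 infected
Step 6: +2 new -> 31 infected
Step 7: +2 new -> 33 infected
Step 8: +1 new -> 34 infected
Step 9: +0 new -> 34 infected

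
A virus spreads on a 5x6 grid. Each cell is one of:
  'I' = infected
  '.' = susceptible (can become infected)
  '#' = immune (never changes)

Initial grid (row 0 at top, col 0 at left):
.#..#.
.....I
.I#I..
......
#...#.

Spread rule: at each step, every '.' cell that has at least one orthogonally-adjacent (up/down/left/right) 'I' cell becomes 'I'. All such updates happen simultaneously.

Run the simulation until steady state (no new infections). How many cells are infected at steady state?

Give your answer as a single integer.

Step 0 (initial): 3 infected
Step 1: +9 new -> 12 infected
Step 2: +9 new -> 21 infected
Step 3: +4 new -> 25 infected
Step 4: +0 new -> 25 infected

Answer: 25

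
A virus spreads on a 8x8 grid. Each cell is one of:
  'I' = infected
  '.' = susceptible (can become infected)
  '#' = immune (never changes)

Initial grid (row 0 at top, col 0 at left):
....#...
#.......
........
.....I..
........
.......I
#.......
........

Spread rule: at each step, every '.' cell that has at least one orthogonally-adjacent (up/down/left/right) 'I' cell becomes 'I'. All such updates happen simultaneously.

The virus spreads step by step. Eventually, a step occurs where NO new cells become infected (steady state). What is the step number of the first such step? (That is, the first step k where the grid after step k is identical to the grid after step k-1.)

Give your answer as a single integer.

Step 0 (initial): 2 infected
Step 1: +7 new -> 9 infected
Step 2: +10 new -> 19 infected
Step 3: +10 new -> 29 infected
Step 4: +9 new -> 38 infected
Step 5: +9 new -> 47 infected
Step 6: +7 new -> 54 infected
Step 7: +4 new -> 58 infected
Step 8: +2 new -> 60 infected
Step 9: +1 new -> 61 infected
Step 10: +0 new -> 61 infected

Answer: 10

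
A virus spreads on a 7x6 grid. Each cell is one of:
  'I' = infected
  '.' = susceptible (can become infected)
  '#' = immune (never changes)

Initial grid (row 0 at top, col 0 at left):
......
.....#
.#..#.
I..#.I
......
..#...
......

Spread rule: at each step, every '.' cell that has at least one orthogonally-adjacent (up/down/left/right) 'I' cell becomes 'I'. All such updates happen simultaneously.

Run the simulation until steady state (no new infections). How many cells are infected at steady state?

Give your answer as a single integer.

Step 0 (initial): 2 infected
Step 1: +6 new -> 8 infected
Step 2: +6 new -> 14 infected
Step 3: +9 new -> 23 infected
Step 4: +6 new -> 29 infected
Step 5: +4 new -> 33 infected
Step 6: +2 new -> 35 infected
Step 7: +1 new -> 36 infected
Step 8: +1 new -> 37 infected
Step 9: +0 new -> 37 infected

Answer: 37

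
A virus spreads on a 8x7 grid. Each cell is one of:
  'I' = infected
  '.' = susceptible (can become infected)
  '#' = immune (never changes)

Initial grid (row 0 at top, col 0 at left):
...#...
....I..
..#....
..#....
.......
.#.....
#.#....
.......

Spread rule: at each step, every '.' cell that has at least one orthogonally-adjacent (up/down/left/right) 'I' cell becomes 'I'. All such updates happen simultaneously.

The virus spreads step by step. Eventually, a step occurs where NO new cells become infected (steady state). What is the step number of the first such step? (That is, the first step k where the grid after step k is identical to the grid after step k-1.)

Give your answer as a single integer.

Step 0 (initial): 1 infected
Step 1: +4 new -> 5 infected
Step 2: +6 new -> 11 infected
Step 3: +7 new -> 18 infected
Step 4: +7 new -> 25 infected
Step 5: +8 new -> 33 infected
Step 6: +7 new -> 40 infected
Step 7: +4 new -> 44 infected
Step 8: +3 new -> 47 infected
Step 9: +1 new -> 48 infected
Step 10: +2 new -> 50 infected
Step 11: +0 new -> 50 infected

Answer: 11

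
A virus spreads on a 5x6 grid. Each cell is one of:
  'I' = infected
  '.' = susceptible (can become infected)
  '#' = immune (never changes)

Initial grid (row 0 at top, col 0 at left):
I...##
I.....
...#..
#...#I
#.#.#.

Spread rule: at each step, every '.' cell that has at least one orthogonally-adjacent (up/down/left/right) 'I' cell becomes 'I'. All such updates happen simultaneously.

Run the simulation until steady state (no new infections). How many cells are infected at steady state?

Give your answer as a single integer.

Answer: 22

Derivation:
Step 0 (initial): 3 infected
Step 1: +5 new -> 8 infected
Step 2: +5 new -> 13 infected
Step 3: +5 new -> 18 infected
Step 4: +2 new -> 20 infected
Step 5: +1 new -> 21 infected
Step 6: +1 new -> 22 infected
Step 7: +0 new -> 22 infected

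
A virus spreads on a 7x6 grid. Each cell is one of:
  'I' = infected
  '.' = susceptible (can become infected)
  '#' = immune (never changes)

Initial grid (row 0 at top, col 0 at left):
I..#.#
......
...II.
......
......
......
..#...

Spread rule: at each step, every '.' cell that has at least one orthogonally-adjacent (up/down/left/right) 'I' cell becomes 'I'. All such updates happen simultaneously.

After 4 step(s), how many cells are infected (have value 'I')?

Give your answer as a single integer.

Step 0 (initial): 3 infected
Step 1: +8 new -> 11 infected
Step 2: +11 new -> 22 infected
Step 3: +6 new -> 28 infected
Step 4: +6 new -> 34 infected

Answer: 34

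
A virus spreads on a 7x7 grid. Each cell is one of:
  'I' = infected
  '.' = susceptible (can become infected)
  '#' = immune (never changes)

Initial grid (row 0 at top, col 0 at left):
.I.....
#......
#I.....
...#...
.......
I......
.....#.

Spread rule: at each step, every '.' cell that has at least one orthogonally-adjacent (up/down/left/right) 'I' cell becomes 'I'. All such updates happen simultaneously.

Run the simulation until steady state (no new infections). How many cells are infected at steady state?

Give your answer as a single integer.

Answer: 45

Derivation:
Step 0 (initial): 3 infected
Step 1: +8 new -> 11 infected
Step 2: +8 new -> 19 infected
Step 3: +6 new -> 25 infected
Step 4: +7 new -> 32 infected
Step 5: +7 new -> 39 infected
Step 6: +4 new -> 43 infected
Step 7: +2 new -> 45 infected
Step 8: +0 new -> 45 infected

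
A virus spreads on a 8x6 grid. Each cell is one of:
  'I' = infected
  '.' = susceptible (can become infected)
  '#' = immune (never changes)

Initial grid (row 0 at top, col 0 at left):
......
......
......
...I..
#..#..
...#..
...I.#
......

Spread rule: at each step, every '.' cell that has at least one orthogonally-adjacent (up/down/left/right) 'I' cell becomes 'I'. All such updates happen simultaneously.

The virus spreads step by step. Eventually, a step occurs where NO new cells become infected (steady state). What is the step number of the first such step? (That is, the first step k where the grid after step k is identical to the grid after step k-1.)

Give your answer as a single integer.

Answer: 7

Derivation:
Step 0 (initial): 2 infected
Step 1: +6 new -> 8 infected
Step 2: +12 new -> 20 infected
Step 3: +13 new -> 33 infected
Step 4: +7 new -> 40 infected
Step 5: +3 new -> 43 infected
Step 6: +1 new -> 44 infected
Step 7: +0 new -> 44 infected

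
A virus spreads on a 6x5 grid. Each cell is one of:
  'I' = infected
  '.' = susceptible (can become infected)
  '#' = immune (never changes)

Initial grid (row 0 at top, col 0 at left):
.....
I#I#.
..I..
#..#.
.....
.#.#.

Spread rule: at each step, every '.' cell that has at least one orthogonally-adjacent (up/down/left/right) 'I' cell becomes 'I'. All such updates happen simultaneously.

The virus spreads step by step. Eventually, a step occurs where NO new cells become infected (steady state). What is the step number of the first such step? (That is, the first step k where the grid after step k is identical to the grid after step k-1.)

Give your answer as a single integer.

Answer: 6

Derivation:
Step 0 (initial): 3 infected
Step 1: +6 new -> 9 infected
Step 2: +5 new -> 14 infected
Step 3: +6 new -> 20 infected
Step 4: +2 new -> 22 infected
Step 5: +2 new -> 24 infected
Step 6: +0 new -> 24 infected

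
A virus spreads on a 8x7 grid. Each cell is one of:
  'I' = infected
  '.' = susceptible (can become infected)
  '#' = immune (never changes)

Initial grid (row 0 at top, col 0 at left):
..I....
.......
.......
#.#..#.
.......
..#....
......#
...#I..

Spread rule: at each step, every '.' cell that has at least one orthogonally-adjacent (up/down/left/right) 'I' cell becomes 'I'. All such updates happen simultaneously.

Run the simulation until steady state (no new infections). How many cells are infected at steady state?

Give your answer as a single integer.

Answer: 50

Derivation:
Step 0 (initial): 2 infected
Step 1: +5 new -> 7 infected
Step 2: +9 new -> 16 infected
Step 3: +9 new -> 25 infected
Step 4: +12 new -> 37 infected
Step 5: +8 new -> 45 infected
Step 6: +5 new -> 50 infected
Step 7: +0 new -> 50 infected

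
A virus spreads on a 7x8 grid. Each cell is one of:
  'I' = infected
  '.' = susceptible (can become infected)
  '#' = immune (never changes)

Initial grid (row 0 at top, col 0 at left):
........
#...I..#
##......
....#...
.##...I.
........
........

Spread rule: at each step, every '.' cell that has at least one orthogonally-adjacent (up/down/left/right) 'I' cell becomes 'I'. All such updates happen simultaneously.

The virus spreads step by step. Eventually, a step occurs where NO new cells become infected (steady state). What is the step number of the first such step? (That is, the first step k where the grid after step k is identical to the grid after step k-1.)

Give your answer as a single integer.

Answer: 9

Derivation:
Step 0 (initial): 2 infected
Step 1: +8 new -> 10 infected
Step 2: +13 new -> 23 infected
Step 3: +10 new -> 33 infected
Step 4: +5 new -> 38 infected
Step 5: +4 new -> 42 infected
Step 6: +3 new -> 45 infected
Step 7: +3 new -> 48 infected
Step 8: +1 new -> 49 infected
Step 9: +0 new -> 49 infected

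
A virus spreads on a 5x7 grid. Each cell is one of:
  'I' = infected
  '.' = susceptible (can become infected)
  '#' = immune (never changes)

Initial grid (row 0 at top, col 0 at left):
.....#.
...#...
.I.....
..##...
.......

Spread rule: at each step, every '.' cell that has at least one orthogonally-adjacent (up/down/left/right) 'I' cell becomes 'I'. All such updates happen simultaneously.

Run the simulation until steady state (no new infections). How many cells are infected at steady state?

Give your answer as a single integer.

Answer: 31

Derivation:
Step 0 (initial): 1 infected
Step 1: +4 new -> 5 infected
Step 2: +6 new -> 11 infected
Step 3: +5 new -> 16 infected
Step 4: +5 new -> 21 infected
Step 5: +5 new -> 26 infected
Step 6: +3 new -> 29 infected
Step 7: +2 new -> 31 infected
Step 8: +0 new -> 31 infected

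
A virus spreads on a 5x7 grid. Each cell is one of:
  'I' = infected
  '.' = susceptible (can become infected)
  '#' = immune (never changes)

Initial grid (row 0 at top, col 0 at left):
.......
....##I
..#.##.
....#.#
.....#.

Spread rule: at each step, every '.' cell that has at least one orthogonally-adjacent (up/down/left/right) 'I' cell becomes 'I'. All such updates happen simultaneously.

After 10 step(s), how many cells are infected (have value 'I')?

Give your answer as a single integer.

Answer: 24

Derivation:
Step 0 (initial): 1 infected
Step 1: +2 new -> 3 infected
Step 2: +1 new -> 4 infected
Step 3: +1 new -> 5 infected
Step 4: +1 new -> 6 infected
Step 5: +2 new -> 8 infected
Step 6: +3 new -> 11 infected
Step 7: +3 new -> 14 infected
Step 8: +4 new -> 18 infected
Step 9: +4 new -> 22 infected
Step 10: +2 new -> 24 infected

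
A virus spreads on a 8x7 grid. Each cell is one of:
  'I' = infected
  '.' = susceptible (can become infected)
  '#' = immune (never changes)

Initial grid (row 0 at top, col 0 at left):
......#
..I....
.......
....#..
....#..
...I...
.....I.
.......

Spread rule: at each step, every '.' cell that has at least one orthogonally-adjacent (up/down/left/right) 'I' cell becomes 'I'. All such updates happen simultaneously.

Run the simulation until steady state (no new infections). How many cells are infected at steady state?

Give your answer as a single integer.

Answer: 53

Derivation:
Step 0 (initial): 3 infected
Step 1: +12 new -> 15 infected
Step 2: +16 new -> 31 infected
Step 3: +12 new -> 43 infected
Step 4: +8 new -> 51 infected
Step 5: +2 new -> 53 infected
Step 6: +0 new -> 53 infected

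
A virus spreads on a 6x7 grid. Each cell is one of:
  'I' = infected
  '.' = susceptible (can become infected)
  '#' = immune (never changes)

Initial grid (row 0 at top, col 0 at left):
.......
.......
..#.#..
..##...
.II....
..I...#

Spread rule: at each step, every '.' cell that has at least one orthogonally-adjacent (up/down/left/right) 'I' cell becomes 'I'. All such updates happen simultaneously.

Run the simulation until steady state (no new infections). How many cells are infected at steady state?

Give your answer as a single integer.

Answer: 37

Derivation:
Step 0 (initial): 3 infected
Step 1: +5 new -> 8 infected
Step 2: +5 new -> 13 infected
Step 3: +5 new -> 18 infected
Step 4: +5 new -> 23 infected
Step 5: +5 new -> 28 infected
Step 6: +5 new -> 33 infected
Step 7: +3 new -> 36 infected
Step 8: +1 new -> 37 infected
Step 9: +0 new -> 37 infected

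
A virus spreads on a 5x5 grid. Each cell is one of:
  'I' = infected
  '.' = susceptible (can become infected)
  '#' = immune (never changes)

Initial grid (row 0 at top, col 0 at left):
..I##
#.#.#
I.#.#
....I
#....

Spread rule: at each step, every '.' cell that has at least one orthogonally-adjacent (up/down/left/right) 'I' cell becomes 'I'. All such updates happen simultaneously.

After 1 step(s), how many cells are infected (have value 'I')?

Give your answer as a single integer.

Step 0 (initial): 3 infected
Step 1: +5 new -> 8 infected

Answer: 8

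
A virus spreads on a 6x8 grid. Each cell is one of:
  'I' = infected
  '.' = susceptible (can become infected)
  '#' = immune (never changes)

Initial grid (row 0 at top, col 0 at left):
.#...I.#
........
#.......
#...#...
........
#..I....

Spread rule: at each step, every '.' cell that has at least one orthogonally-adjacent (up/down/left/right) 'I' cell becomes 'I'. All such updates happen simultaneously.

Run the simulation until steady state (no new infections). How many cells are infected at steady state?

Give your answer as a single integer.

Answer: 42

Derivation:
Step 0 (initial): 2 infected
Step 1: +6 new -> 8 infected
Step 2: +9 new -> 17 infected
Step 3: +11 new -> 28 infected
Step 4: +8 new -> 36 infected
Step 5: +4 new -> 40 infected
Step 6: +1 new -> 41 infected
Step 7: +1 new -> 42 infected
Step 8: +0 new -> 42 infected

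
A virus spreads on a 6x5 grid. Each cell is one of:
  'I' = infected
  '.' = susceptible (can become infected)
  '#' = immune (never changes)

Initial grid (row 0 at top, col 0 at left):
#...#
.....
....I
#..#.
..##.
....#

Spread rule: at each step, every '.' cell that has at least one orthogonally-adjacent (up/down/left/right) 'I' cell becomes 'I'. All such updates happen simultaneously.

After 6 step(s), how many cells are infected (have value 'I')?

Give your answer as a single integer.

Answer: 20

Derivation:
Step 0 (initial): 1 infected
Step 1: +3 new -> 4 infected
Step 2: +3 new -> 7 infected
Step 3: +4 new -> 11 infected
Step 4: +4 new -> 15 infected
Step 5: +3 new -> 18 infected
Step 6: +2 new -> 20 infected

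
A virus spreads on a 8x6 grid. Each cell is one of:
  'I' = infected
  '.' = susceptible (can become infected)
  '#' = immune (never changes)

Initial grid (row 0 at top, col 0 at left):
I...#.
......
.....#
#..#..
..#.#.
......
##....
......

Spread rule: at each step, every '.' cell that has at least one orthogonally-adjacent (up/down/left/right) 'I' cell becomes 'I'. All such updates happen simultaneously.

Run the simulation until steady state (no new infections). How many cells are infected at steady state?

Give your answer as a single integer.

Step 0 (initial): 1 infected
Step 1: +2 new -> 3 infected
Step 2: +3 new -> 6 infected
Step 3: +3 new -> 9 infected
Step 4: +3 new -> 12 infected
Step 5: +4 new -> 16 infected
Step 6: +4 new -> 20 infected
Step 7: +4 new -> 24 infected
Step 8: +3 new -> 27 infected
Step 9: +5 new -> 32 infected
Step 10: +4 new -> 36 infected
Step 11: +3 new -> 39 infected
Step 12: +1 new -> 40 infected
Step 13: +0 new -> 40 infected

Answer: 40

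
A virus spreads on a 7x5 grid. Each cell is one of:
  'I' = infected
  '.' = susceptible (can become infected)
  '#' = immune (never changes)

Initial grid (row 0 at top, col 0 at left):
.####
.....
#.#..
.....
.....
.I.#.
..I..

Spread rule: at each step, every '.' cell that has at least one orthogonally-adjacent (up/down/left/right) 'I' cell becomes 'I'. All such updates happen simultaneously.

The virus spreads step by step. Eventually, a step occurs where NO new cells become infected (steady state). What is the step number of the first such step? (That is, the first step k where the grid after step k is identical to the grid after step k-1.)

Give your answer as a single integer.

Step 0 (initial): 2 infected
Step 1: +5 new -> 7 infected
Step 2: +5 new -> 12 infected
Step 3: +5 new -> 17 infected
Step 4: +3 new -> 20 infected
Step 5: +4 new -> 24 infected
Step 6: +3 new -> 27 infected
Step 7: +1 new -> 28 infected
Step 8: +0 new -> 28 infected

Answer: 8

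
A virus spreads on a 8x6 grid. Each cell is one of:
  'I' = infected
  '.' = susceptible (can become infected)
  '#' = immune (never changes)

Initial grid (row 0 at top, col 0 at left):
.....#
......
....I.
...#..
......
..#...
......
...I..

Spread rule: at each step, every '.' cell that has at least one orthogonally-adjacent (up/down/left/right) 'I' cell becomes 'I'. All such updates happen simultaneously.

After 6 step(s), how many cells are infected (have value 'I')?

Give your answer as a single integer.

Step 0 (initial): 2 infected
Step 1: +7 new -> 9 infected
Step 2: +11 new -> 20 infected
Step 3: +10 new -> 30 infected
Step 4: +8 new -> 38 infected
Step 5: +5 new -> 43 infected
Step 6: +2 new -> 45 infected

Answer: 45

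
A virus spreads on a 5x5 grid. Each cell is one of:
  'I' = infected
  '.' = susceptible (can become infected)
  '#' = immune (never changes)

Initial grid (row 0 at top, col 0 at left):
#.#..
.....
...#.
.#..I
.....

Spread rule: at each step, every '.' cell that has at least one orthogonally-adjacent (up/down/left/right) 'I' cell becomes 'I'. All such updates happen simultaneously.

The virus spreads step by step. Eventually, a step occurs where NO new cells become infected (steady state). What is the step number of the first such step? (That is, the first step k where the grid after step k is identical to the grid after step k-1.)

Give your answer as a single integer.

Step 0 (initial): 1 infected
Step 1: +3 new -> 4 infected
Step 2: +3 new -> 7 infected
Step 3: +4 new -> 11 infected
Step 4: +4 new -> 15 infected
Step 5: +3 new -> 18 infected
Step 6: +3 new -> 21 infected
Step 7: +0 new -> 21 infected

Answer: 7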